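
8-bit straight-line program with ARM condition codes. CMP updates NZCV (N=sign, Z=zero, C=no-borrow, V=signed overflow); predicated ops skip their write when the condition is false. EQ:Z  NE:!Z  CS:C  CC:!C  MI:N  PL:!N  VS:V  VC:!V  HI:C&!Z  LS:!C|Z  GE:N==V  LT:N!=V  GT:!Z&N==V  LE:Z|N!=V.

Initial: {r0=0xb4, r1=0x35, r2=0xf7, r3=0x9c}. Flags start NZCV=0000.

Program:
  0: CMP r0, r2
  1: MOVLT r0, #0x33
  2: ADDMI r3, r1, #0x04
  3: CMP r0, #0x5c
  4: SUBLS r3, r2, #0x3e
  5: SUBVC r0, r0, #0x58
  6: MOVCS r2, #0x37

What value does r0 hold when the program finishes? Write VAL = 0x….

[0] flags=1000 → (cmp)
[1] flags=1000 LT?T → r0=0x33
[2] flags=1000 MI?T → r3=0x39
[3] flags=1000 → (cmp)
[4] flags=1000 LS?T → r3=0xb9
[5] flags=1000 VC?T → r0=0xdb
[6] flags=1000 CS?F → skip

VAL = 0xdb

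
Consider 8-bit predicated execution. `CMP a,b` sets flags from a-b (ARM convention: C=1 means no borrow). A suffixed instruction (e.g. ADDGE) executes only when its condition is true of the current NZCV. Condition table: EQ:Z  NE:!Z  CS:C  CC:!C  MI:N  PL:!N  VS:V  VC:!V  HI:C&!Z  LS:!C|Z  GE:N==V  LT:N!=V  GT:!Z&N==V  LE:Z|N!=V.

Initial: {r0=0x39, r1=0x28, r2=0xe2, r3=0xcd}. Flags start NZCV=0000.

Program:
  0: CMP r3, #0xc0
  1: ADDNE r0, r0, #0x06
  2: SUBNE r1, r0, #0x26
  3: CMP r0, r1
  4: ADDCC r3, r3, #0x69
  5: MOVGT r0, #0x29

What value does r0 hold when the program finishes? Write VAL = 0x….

VAL = 0x29

0: ✓ CMP  NZCV=0010
1: ✓ ADDNE  r0←0x3f
2: ✓ SUBNE  r1←0x19
3: ✓ CMP  NZCV=0010
4: · ADDCC
5: ✓ MOVGT  r0←0x29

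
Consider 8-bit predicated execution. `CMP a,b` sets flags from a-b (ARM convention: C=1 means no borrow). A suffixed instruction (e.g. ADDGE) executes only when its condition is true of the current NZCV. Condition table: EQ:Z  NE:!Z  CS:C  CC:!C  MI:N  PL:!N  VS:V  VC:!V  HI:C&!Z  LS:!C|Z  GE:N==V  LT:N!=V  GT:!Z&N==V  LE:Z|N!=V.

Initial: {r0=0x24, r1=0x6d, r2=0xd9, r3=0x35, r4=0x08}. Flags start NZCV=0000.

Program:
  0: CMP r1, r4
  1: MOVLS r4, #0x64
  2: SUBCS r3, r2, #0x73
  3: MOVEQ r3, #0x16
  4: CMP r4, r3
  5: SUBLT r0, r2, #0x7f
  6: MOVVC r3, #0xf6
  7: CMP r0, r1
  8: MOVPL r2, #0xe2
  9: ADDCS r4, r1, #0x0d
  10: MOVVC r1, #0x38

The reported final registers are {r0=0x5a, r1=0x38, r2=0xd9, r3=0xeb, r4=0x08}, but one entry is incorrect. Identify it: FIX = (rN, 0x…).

[0] flags=0010 → (cmp)
[1] flags=0010 LS?F → skip
[2] flags=0010 CS?T → r3=0x66
[3] flags=0010 EQ?F → skip
[4] flags=1000 → (cmp)
[5] flags=1000 LT?T → r0=0x5a
[6] flags=1000 VC?T → r3=0xf6
[7] flags=1000 → (cmp)
[8] flags=1000 PL?F → skip
[9] flags=1000 CS?F → skip
[10] flags=1000 VC?T → r1=0x38

FIX = (r3, 0xf6)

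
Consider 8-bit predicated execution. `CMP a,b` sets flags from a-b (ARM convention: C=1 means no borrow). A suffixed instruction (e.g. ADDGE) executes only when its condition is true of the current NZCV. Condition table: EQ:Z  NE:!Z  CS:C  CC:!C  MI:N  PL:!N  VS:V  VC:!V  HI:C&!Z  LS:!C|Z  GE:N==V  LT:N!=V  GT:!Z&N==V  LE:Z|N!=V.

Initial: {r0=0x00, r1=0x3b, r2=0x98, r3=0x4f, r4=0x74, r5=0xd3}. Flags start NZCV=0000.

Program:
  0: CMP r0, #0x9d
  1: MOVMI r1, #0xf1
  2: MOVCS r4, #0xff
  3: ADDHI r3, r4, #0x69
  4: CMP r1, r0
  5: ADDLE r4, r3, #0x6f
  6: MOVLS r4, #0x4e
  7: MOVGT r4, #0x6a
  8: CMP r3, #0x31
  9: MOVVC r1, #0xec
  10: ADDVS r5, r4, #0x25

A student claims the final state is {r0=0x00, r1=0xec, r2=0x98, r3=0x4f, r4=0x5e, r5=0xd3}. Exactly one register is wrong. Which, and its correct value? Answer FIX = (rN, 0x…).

FIX = (r4, 0x6a)

0: ✓ CMP  NZCV=0000
1: · MOVMI
2: · MOVCS
3: · ADDHI
4: ✓ CMP  NZCV=0010
5: · ADDLE
6: · MOVLS
7: ✓ MOVGT  r4←0x6a
8: ✓ CMP  NZCV=0010
9: ✓ MOVVC  r1←0xec
10: · ADDVS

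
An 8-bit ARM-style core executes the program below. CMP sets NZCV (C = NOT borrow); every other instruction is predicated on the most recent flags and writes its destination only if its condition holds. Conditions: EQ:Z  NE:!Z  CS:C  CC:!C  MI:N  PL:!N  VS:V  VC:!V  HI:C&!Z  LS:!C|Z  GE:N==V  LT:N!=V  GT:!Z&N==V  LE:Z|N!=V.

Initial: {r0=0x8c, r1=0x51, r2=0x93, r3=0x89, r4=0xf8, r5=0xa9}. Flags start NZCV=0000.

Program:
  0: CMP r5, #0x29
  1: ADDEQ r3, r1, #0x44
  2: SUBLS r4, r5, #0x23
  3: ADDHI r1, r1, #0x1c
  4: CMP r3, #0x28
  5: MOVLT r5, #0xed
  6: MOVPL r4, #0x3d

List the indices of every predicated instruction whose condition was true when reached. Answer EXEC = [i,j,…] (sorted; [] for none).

[0] flags=1010 → (cmp)
[1] flags=1010 EQ?F → skip
[2] flags=1010 LS?F → skip
[3] flags=1010 HI?T → r1=0x6d
[4] flags=0011 → (cmp)
[5] flags=0011 LT?T → r5=0xed
[6] flags=0011 PL?T → r4=0x3d

EXEC = [3,5,6]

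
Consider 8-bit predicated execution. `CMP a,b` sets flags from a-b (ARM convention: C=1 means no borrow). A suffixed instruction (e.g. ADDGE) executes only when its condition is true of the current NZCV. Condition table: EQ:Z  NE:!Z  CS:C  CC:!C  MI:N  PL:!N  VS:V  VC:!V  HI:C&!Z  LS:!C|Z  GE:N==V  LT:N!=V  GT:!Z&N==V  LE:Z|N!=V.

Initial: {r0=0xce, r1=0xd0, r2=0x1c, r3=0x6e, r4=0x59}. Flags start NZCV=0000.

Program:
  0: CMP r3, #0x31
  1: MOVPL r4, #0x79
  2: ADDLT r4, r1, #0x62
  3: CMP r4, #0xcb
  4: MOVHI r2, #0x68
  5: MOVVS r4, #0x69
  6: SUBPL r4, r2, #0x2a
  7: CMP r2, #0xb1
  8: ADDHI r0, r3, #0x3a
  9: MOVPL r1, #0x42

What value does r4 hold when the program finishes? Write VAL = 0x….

VAL = 0x69

[0] flags=0010 → (cmp)
[1] flags=0010 PL?T → r4=0x79
[2] flags=0010 LT?F → skip
[3] flags=1001 → (cmp)
[4] flags=1001 HI?F → skip
[5] flags=1001 VS?T → r4=0x69
[6] flags=1001 PL?F → skip
[7] flags=0000 → (cmp)
[8] flags=0000 HI?F → skip
[9] flags=0000 PL?T → r1=0x42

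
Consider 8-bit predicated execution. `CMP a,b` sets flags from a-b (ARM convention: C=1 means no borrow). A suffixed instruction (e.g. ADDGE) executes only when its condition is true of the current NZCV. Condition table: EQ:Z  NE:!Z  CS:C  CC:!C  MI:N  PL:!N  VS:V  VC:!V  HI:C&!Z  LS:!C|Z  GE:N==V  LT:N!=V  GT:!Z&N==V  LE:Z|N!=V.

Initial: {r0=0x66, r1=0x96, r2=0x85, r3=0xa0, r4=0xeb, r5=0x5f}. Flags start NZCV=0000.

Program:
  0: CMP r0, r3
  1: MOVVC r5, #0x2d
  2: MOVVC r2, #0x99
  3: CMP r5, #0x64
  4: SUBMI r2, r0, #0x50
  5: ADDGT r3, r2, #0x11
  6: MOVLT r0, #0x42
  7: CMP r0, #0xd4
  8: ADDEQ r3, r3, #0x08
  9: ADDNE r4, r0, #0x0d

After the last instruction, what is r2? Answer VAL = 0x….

VAL = 0x16

0: ✓ CMP  NZCV=1001
1: · MOVVC
2: · MOVVC
3: ✓ CMP  NZCV=1000
4: ✓ SUBMI  r2←0x16
5: · ADDGT
6: ✓ MOVLT  r0←0x42
7: ✓ CMP  NZCV=0000
8: · ADDEQ
9: ✓ ADDNE  r4←0x4f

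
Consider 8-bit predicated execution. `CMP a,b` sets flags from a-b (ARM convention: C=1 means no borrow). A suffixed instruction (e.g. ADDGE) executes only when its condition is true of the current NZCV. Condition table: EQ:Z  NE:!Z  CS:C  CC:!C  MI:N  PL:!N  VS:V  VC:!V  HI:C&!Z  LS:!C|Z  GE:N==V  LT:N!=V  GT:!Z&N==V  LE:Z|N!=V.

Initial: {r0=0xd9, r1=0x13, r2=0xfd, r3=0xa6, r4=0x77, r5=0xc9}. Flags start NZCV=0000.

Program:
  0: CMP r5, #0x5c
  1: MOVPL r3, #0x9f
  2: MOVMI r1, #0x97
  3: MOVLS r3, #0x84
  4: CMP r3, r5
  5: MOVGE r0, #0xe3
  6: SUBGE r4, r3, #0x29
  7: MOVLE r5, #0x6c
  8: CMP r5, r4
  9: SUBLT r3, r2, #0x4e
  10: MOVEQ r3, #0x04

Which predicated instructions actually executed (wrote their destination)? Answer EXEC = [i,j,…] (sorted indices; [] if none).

0: ✓ CMP  NZCV=0011
1: ✓ MOVPL  r3←0x9f
2: · MOVMI
3: · MOVLS
4: ✓ CMP  NZCV=1000
5: · MOVGE
6: · SUBGE
7: ✓ MOVLE  r5←0x6c
8: ✓ CMP  NZCV=1000
9: ✓ SUBLT  r3←0xaf
10: · MOVEQ

EXEC = [1,7,9]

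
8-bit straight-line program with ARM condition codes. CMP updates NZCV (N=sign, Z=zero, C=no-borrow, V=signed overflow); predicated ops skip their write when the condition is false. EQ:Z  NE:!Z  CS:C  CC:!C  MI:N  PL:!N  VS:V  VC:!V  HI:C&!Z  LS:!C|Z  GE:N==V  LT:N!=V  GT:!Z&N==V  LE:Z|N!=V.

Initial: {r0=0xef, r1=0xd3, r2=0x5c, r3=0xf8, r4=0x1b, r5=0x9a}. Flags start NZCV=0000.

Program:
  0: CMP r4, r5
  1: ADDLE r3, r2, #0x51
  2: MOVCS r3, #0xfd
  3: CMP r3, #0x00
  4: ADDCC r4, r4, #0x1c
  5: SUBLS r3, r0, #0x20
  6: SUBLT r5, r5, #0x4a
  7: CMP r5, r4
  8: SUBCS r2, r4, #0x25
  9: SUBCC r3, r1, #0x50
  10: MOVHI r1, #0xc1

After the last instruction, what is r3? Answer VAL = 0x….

VAL = 0xf8

0: ✓ CMP  NZCV=1001
1: · ADDLE
2: · MOVCS
3: ✓ CMP  NZCV=1010
4: · ADDCC
5: · SUBLS
6: ✓ SUBLT  r5←0x50
7: ✓ CMP  NZCV=0010
8: ✓ SUBCS  r2←0xf6
9: · SUBCC
10: ✓ MOVHI  r1←0xc1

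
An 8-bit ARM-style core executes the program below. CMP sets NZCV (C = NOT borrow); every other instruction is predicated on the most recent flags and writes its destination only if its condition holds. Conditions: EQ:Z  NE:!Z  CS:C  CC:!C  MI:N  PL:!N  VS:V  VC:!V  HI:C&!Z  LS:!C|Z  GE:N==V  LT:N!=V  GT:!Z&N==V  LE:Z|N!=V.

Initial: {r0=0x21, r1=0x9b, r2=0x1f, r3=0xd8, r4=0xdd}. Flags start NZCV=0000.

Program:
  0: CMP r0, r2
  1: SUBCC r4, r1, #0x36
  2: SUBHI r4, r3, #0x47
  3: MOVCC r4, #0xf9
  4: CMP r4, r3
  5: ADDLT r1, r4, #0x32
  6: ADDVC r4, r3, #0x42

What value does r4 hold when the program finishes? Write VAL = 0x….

0: ✓ CMP  NZCV=0010
1: · SUBCC
2: ✓ SUBHI  r4←0x91
3: · MOVCC
4: ✓ CMP  NZCV=1000
5: ✓ ADDLT  r1←0xc3
6: ✓ ADDVC  r4←0x1a

VAL = 0x1a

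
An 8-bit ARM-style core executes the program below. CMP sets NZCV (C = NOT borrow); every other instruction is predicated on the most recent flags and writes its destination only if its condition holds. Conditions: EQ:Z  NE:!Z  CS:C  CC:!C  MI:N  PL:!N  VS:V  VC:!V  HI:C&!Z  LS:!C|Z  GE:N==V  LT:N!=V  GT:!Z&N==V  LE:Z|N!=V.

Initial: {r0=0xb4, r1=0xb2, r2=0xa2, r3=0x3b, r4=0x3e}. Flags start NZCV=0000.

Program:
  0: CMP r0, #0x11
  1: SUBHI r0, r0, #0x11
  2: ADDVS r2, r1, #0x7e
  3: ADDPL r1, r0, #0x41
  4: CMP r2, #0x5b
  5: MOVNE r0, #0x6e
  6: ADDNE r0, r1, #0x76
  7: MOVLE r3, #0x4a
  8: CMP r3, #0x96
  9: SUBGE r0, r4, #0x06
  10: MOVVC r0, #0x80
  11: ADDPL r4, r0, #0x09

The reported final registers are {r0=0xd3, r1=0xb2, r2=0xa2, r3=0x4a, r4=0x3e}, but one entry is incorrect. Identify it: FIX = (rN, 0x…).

[0] flags=1010 → (cmp)
[1] flags=1010 HI?T → r0=0xa3
[2] flags=1010 VS?F → skip
[3] flags=1010 PL?F → skip
[4] flags=0011 → (cmp)
[5] flags=0011 NE?T → r0=0x6e
[6] flags=0011 NE?T → r0=0x28
[7] flags=0011 LE?T → r3=0x4a
[8] flags=1001 → (cmp)
[9] flags=1001 GE?T → r0=0x38
[10] flags=1001 VC?F → skip
[11] flags=1001 PL?F → skip

FIX = (r0, 0x38)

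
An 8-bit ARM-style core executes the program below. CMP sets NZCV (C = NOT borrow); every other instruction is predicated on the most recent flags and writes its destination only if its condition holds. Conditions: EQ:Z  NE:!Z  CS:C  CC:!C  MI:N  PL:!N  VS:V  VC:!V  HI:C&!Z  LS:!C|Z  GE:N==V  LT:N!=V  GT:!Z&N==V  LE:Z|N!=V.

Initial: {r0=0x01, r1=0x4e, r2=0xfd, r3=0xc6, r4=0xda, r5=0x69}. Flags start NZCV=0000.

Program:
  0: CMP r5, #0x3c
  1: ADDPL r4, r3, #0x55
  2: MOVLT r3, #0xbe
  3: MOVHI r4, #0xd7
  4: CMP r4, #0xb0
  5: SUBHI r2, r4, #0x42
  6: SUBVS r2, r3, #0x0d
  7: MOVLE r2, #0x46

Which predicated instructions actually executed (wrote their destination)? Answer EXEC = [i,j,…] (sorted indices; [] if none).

EXEC = [1,3,5]

0: ✓ CMP  NZCV=0010
1: ✓ ADDPL  r4←0x1b
2: · MOVLT
3: ✓ MOVHI  r4←0xd7
4: ✓ CMP  NZCV=0010
5: ✓ SUBHI  r2←0x95
6: · SUBVS
7: · MOVLE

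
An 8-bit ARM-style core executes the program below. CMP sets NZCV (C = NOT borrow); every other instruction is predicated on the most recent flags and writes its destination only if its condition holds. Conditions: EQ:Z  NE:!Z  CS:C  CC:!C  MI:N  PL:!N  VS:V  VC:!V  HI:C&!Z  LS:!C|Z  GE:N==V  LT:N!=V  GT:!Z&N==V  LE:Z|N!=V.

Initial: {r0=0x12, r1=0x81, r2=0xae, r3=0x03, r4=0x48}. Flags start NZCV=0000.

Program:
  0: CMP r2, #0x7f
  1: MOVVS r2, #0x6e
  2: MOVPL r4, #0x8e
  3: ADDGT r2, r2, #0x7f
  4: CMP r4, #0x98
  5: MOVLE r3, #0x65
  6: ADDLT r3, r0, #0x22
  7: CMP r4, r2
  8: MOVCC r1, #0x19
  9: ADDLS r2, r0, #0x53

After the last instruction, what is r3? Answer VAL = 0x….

[0] flags=0011 → (cmp)
[1] flags=0011 VS?T → r2=0x6e
[2] flags=0011 PL?T → r4=0x8e
[3] flags=0011 GT?F → skip
[4] flags=1000 → (cmp)
[5] flags=1000 LE?T → r3=0x65
[6] flags=1000 LT?T → r3=0x34
[7] flags=0011 → (cmp)
[8] flags=0011 CC?F → skip
[9] flags=0011 LS?F → skip

VAL = 0x34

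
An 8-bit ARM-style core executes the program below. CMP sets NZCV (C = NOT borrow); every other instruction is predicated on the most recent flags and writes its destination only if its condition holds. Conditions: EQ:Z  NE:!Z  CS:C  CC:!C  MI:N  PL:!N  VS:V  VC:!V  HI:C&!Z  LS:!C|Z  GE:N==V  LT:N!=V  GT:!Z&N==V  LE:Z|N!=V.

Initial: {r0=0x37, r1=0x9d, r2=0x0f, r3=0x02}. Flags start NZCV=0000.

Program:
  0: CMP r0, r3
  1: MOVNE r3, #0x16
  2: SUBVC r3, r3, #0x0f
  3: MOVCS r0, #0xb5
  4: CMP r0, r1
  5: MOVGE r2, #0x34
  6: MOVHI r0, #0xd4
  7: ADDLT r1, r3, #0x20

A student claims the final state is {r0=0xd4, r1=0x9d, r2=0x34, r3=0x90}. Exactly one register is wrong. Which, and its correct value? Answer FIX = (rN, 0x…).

FIX = (r3, 0x07)

0: ✓ CMP  NZCV=0010
1: ✓ MOVNE  r3←0x16
2: ✓ SUBVC  r3←0x07
3: ✓ MOVCS  r0←0xb5
4: ✓ CMP  NZCV=0010
5: ✓ MOVGE  r2←0x34
6: ✓ MOVHI  r0←0xd4
7: · ADDLT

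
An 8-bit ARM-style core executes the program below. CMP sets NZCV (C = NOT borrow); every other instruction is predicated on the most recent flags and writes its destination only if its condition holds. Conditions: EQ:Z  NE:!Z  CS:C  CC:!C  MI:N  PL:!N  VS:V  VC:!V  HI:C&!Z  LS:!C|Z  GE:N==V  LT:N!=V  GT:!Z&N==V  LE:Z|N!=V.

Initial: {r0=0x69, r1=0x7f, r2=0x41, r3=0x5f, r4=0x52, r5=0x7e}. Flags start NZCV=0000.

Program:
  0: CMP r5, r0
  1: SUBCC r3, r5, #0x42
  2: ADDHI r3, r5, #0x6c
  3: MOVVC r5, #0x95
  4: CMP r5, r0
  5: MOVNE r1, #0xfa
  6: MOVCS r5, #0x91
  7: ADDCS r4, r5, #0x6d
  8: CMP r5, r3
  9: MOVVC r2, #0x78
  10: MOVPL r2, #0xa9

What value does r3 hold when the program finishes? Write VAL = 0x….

0: ✓ CMP  NZCV=0010
1: · SUBCC
2: ✓ ADDHI  r3←0xea
3: ✓ MOVVC  r5←0x95
4: ✓ CMP  NZCV=0011
5: ✓ MOVNE  r1←0xfa
6: ✓ MOVCS  r5←0x91
7: ✓ ADDCS  r4←0xfe
8: ✓ CMP  NZCV=1000
9: ✓ MOVVC  r2←0x78
10: · MOVPL

VAL = 0xea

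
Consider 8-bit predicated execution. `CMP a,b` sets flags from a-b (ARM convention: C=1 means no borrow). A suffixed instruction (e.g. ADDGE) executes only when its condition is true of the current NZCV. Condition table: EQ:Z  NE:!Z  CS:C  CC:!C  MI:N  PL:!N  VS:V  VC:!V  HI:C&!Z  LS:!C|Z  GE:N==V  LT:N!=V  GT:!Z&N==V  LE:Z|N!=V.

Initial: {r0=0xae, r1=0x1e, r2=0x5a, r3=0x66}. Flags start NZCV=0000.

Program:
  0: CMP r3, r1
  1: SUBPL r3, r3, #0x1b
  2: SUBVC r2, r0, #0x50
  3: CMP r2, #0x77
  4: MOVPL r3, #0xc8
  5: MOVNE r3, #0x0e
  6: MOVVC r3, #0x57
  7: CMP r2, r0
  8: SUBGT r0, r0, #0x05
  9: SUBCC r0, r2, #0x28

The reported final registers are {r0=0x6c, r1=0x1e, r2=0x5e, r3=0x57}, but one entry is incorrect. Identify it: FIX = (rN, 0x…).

FIX = (r0, 0x36)

0: ✓ CMP  NZCV=0010
1: ✓ SUBPL  r3←0x4b
2: ✓ SUBVC  r2←0x5e
3: ✓ CMP  NZCV=1000
4: · MOVPL
5: ✓ MOVNE  r3←0x0e
6: ✓ MOVVC  r3←0x57
7: ✓ CMP  NZCV=1001
8: ✓ SUBGT  r0←0xa9
9: ✓ SUBCC  r0←0x36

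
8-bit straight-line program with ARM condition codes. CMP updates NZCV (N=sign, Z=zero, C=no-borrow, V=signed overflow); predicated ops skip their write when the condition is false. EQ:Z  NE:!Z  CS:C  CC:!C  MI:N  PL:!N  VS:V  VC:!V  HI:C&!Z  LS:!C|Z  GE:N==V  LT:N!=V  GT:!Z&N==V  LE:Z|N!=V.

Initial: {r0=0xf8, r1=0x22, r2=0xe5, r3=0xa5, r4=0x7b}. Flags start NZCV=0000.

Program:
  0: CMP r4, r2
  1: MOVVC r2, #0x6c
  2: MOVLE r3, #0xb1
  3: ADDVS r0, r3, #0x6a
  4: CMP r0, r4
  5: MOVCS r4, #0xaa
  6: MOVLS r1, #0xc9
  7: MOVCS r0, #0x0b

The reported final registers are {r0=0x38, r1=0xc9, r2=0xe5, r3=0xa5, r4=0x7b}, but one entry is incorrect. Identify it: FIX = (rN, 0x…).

0: ✓ CMP  NZCV=1001
1: · MOVVC
2: · MOVLE
3: ✓ ADDVS  r0←0x0f
4: ✓ CMP  NZCV=1000
5: · MOVCS
6: ✓ MOVLS  r1←0xc9
7: · MOVCS

FIX = (r0, 0x0f)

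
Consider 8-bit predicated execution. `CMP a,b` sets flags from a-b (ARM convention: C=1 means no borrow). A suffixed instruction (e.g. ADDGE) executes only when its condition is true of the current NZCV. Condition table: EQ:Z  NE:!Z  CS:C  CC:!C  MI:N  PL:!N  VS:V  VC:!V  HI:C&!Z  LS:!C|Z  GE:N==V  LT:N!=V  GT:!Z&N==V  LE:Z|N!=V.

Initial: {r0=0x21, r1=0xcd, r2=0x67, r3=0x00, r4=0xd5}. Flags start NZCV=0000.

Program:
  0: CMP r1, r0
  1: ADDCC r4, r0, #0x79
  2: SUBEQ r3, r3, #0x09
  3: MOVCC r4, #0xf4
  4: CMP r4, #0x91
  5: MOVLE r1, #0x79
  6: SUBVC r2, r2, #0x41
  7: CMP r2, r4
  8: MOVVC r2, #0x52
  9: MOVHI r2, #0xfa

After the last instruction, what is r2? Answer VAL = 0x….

[0] flags=1010 → (cmp)
[1] flags=1010 CC?F → skip
[2] flags=1010 EQ?F → skip
[3] flags=1010 CC?F → skip
[4] flags=0010 → (cmp)
[5] flags=0010 LE?F → skip
[6] flags=0010 VC?T → r2=0x26
[7] flags=0000 → (cmp)
[8] flags=0000 VC?T → r2=0x52
[9] flags=0000 HI?F → skip

VAL = 0x52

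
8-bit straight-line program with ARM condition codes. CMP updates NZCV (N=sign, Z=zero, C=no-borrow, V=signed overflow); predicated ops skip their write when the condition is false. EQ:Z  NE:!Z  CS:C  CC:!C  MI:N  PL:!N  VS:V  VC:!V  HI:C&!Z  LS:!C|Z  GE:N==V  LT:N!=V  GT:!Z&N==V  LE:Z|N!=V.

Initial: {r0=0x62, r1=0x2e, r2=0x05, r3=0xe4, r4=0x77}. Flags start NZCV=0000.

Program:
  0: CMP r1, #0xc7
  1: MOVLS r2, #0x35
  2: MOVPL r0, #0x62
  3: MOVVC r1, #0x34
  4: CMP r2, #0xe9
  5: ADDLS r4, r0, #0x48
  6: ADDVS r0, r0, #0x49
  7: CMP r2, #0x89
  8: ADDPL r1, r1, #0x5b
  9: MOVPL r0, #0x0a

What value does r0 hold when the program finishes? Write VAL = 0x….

VAL = 0x62

0: ✓ CMP  NZCV=0000
1: ✓ MOVLS  r2←0x35
2: ✓ MOVPL  r0←0x62
3: ✓ MOVVC  r1←0x34
4: ✓ CMP  NZCV=0000
5: ✓ ADDLS  r4←0xaa
6: · ADDVS
7: ✓ CMP  NZCV=1001
8: · ADDPL
9: · MOVPL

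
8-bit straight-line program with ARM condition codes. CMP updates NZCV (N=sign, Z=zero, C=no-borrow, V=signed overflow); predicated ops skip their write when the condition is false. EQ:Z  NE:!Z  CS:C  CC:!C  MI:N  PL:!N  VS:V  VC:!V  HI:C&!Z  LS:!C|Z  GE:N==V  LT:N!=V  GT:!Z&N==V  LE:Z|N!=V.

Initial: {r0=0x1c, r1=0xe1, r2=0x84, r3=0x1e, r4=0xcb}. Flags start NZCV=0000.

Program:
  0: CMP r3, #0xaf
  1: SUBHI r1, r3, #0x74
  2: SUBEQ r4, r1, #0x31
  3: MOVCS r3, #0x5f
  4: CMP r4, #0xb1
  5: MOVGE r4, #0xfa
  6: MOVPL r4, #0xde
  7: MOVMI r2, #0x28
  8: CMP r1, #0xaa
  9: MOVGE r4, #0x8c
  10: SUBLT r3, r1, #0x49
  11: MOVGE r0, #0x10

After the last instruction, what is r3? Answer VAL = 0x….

VAL = 0x1e

[0] flags=0000 → (cmp)
[1] flags=0000 HI?F → skip
[2] flags=0000 EQ?F → skip
[3] flags=0000 CS?F → skip
[4] flags=0010 → (cmp)
[5] flags=0010 GE?T → r4=0xfa
[6] flags=0010 PL?T → r4=0xde
[7] flags=0010 MI?F → skip
[8] flags=0010 → (cmp)
[9] flags=0010 GE?T → r4=0x8c
[10] flags=0010 LT?F → skip
[11] flags=0010 GE?T → r0=0x10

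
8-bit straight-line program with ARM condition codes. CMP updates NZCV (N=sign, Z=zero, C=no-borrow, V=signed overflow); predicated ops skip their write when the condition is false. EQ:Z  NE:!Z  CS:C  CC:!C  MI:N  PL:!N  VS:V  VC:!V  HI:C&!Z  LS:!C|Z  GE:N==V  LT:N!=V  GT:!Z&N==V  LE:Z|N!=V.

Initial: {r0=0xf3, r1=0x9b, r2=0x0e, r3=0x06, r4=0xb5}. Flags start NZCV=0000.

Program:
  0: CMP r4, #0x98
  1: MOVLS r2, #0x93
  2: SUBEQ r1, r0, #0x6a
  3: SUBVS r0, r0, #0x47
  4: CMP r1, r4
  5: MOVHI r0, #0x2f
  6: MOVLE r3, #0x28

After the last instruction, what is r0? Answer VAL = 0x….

0: ✓ CMP  NZCV=0010
1: · MOVLS
2: · SUBEQ
3: · SUBVS
4: ✓ CMP  NZCV=1000
5: · MOVHI
6: ✓ MOVLE  r3←0x28

VAL = 0xf3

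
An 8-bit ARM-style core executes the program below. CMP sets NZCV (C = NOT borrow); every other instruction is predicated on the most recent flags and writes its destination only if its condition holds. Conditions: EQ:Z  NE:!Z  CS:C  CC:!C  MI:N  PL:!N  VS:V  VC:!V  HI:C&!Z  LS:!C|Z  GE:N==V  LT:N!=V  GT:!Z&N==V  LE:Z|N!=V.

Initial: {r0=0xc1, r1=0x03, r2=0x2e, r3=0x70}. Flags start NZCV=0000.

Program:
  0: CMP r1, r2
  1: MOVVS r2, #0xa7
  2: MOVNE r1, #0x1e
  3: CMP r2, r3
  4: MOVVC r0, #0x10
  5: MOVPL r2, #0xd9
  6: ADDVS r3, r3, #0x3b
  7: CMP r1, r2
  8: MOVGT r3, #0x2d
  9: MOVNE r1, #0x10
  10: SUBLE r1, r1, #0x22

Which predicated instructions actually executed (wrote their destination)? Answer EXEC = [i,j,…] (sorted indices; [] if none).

EXEC = [2,4,9,10]

0: ✓ CMP  NZCV=1000
1: · MOVVS
2: ✓ MOVNE  r1←0x1e
3: ✓ CMP  NZCV=1000
4: ✓ MOVVC  r0←0x10
5: · MOVPL
6: · ADDVS
7: ✓ CMP  NZCV=1000
8: · MOVGT
9: ✓ MOVNE  r1←0x10
10: ✓ SUBLE  r1←0xee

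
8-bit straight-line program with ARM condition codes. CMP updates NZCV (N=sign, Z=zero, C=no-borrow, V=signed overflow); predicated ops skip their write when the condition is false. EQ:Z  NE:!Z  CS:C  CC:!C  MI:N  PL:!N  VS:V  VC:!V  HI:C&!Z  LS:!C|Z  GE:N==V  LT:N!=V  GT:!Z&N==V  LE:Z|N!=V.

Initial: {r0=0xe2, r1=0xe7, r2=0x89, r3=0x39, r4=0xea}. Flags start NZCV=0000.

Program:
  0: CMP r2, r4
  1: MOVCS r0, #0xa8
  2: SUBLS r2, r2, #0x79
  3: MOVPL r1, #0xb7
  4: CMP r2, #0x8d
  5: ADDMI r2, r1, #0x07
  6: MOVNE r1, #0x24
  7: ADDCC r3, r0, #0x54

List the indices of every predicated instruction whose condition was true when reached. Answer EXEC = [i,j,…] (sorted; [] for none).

EXEC = [2,5,6,7]

0: ✓ CMP  NZCV=1000
1: · MOVCS
2: ✓ SUBLS  r2←0x10
3: · MOVPL
4: ✓ CMP  NZCV=1001
5: ✓ ADDMI  r2←0xee
6: ✓ MOVNE  r1←0x24
7: ✓ ADDCC  r3←0x36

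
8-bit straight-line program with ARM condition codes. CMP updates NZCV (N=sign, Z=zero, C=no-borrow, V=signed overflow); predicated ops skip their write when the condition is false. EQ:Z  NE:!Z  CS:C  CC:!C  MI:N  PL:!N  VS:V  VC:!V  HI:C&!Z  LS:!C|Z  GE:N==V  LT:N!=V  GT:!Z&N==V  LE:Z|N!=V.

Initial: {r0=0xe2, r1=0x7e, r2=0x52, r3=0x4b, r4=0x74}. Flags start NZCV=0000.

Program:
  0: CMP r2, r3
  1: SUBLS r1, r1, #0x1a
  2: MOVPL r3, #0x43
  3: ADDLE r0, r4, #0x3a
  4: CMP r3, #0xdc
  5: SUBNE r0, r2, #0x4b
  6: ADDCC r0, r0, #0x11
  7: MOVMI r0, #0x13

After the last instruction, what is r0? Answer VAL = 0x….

[0] flags=0010 → (cmp)
[1] flags=0010 LS?F → skip
[2] flags=0010 PL?T → r3=0x43
[3] flags=0010 LE?F → skip
[4] flags=0000 → (cmp)
[5] flags=0000 NE?T → r0=0x07
[6] flags=0000 CC?T → r0=0x18
[7] flags=0000 MI?F → skip

VAL = 0x18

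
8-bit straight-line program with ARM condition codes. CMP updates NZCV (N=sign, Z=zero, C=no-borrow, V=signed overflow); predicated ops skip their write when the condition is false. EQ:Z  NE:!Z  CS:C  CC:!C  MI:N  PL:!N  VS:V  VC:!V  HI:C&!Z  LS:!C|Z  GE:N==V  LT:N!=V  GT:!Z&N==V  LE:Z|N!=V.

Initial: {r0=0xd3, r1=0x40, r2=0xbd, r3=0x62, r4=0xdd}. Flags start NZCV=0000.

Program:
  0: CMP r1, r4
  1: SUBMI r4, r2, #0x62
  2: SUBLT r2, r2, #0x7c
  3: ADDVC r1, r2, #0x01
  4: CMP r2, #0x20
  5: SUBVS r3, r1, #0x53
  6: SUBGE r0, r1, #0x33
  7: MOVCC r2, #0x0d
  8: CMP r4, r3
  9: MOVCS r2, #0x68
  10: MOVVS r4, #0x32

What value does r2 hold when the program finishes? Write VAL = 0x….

[0] flags=0000 → (cmp)
[1] flags=0000 MI?F → skip
[2] flags=0000 LT?F → skip
[3] flags=0000 VC?T → r1=0xbe
[4] flags=1010 → (cmp)
[5] flags=1010 VS?F → skip
[6] flags=1010 GE?F → skip
[7] flags=1010 CC?F → skip
[8] flags=0011 → (cmp)
[9] flags=0011 CS?T → r2=0x68
[10] flags=0011 VS?T → r4=0x32

VAL = 0x68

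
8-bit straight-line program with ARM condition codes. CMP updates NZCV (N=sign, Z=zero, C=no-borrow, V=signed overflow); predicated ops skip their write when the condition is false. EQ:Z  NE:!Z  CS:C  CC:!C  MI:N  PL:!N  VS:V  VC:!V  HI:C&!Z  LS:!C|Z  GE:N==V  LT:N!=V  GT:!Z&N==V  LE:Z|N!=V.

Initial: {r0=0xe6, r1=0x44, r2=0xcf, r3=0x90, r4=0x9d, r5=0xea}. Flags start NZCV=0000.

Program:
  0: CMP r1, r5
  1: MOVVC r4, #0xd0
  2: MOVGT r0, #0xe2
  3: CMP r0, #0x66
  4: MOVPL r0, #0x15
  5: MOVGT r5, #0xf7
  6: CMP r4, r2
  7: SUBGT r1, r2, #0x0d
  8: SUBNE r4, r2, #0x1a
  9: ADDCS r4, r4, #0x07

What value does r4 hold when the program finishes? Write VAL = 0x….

VAL = 0xbc

0: ✓ CMP  NZCV=0000
1: ✓ MOVVC  r4←0xd0
2: ✓ MOVGT  r0←0xe2
3: ✓ CMP  NZCV=0011
4: ✓ MOVPL  r0←0x15
5: · MOVGT
6: ✓ CMP  NZCV=0010
7: ✓ SUBGT  r1←0xc2
8: ✓ SUBNE  r4←0xb5
9: ✓ ADDCS  r4←0xbc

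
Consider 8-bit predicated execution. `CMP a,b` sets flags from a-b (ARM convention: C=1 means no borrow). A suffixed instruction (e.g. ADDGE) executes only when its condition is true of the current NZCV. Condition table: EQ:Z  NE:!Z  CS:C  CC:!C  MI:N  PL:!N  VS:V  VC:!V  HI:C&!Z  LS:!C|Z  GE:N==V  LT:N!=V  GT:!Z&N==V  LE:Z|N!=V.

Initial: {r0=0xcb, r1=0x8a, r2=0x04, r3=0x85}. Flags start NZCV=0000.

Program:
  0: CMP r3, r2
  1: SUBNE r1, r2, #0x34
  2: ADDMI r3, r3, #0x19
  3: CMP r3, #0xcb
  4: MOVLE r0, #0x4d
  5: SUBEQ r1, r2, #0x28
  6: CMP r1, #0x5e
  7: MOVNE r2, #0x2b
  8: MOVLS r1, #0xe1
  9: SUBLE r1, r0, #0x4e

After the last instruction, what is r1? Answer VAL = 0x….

[0] flags=1010 → (cmp)
[1] flags=1010 NE?T → r1=0xd0
[2] flags=1010 MI?T → r3=0x9e
[3] flags=1000 → (cmp)
[4] flags=1000 LE?T → r0=0x4d
[5] flags=1000 EQ?F → skip
[6] flags=0011 → (cmp)
[7] flags=0011 NE?T → r2=0x2b
[8] flags=0011 LS?F → skip
[9] flags=0011 LE?T → r1=0xff

VAL = 0xff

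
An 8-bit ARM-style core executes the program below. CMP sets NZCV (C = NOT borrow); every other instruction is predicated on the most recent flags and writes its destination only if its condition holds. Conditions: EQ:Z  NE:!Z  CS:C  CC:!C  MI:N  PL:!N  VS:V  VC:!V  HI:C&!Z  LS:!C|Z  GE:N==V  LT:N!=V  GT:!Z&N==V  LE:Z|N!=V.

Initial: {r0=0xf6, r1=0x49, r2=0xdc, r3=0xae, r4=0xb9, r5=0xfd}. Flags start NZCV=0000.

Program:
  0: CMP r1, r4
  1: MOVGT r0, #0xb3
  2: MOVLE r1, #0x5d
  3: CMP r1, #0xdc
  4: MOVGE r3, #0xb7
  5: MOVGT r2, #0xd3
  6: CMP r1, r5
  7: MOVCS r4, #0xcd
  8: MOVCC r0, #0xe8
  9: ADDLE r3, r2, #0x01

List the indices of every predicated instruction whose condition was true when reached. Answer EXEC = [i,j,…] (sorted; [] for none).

EXEC = [1,4,5,8]

[0] flags=1001 → (cmp)
[1] flags=1001 GT?T → r0=0xb3
[2] flags=1001 LE?F → skip
[3] flags=0000 → (cmp)
[4] flags=0000 GE?T → r3=0xb7
[5] flags=0000 GT?T → r2=0xd3
[6] flags=0000 → (cmp)
[7] flags=0000 CS?F → skip
[8] flags=0000 CC?T → r0=0xe8
[9] flags=0000 LE?F → skip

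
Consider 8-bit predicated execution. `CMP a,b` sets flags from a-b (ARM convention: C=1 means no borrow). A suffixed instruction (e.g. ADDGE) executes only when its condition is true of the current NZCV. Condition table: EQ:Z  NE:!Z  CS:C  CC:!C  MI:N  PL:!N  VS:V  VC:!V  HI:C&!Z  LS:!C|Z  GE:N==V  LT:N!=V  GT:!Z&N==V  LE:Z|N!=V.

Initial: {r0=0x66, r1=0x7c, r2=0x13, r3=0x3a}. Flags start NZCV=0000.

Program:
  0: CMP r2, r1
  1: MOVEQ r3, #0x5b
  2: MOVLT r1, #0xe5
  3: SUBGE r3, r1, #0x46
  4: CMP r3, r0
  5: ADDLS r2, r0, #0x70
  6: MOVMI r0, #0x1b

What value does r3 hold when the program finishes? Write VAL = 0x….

0: ✓ CMP  NZCV=1000
1: · MOVEQ
2: ✓ MOVLT  r1←0xe5
3: · SUBGE
4: ✓ CMP  NZCV=1000
5: ✓ ADDLS  r2←0xd6
6: ✓ MOVMI  r0←0x1b

VAL = 0x3a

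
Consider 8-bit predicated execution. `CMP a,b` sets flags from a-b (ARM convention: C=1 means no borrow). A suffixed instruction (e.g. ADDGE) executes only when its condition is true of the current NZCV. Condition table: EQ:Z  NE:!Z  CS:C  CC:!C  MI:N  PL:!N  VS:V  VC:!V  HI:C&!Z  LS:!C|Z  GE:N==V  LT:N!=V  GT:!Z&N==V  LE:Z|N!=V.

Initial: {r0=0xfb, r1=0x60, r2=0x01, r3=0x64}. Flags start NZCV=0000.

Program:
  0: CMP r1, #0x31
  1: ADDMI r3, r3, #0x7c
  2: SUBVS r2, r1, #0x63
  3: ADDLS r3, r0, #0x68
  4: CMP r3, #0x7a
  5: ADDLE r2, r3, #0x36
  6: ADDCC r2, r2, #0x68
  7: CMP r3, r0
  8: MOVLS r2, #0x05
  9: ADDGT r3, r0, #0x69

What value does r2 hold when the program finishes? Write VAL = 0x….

0: ✓ CMP  NZCV=0010
1: · ADDMI
2: · SUBVS
3: · ADDLS
4: ✓ CMP  NZCV=1000
5: ✓ ADDLE  r2←0x9a
6: ✓ ADDCC  r2←0x02
7: ✓ CMP  NZCV=0000
8: ✓ MOVLS  r2←0x05
9: ✓ ADDGT  r3←0x64

VAL = 0x05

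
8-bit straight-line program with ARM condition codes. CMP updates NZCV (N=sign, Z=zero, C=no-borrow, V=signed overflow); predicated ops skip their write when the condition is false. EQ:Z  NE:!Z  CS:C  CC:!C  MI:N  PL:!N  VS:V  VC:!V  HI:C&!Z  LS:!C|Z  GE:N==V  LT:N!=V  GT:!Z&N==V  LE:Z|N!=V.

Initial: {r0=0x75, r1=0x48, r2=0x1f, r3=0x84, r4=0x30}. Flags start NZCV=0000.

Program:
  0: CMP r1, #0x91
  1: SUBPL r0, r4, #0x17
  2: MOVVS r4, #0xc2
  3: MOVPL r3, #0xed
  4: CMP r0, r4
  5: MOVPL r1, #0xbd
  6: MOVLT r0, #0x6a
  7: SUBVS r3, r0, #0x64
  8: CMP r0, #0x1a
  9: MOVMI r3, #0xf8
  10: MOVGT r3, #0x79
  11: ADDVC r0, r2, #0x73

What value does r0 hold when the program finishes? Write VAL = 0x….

[0] flags=1001 → (cmp)
[1] flags=1001 PL?F → skip
[2] flags=1001 VS?T → r4=0xc2
[3] flags=1001 PL?F → skip
[4] flags=1001 → (cmp)
[5] flags=1001 PL?F → skip
[6] flags=1001 LT?F → skip
[7] flags=1001 VS?T → r3=0x11
[8] flags=0010 → (cmp)
[9] flags=0010 MI?F → skip
[10] flags=0010 GT?T → r3=0x79
[11] flags=0010 VC?T → r0=0x92

VAL = 0x92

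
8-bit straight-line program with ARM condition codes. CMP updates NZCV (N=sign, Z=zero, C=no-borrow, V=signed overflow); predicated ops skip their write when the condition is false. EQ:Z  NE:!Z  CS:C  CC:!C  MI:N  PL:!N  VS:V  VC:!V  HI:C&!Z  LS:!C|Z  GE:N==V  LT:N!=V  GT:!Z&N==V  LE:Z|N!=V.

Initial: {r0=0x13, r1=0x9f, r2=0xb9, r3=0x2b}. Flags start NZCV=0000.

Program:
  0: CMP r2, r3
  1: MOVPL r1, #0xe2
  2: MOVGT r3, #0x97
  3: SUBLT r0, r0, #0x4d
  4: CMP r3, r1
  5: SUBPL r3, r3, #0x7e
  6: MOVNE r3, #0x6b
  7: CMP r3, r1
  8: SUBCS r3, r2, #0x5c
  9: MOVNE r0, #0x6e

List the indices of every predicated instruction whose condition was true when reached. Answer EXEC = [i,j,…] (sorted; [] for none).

[0] flags=1010 → (cmp)
[1] flags=1010 PL?F → skip
[2] flags=1010 GT?F → skip
[3] flags=1010 LT?T → r0=0xc6
[4] flags=1001 → (cmp)
[5] flags=1001 PL?F → skip
[6] flags=1001 NE?T → r3=0x6b
[7] flags=1001 → (cmp)
[8] flags=1001 CS?F → skip
[9] flags=1001 NE?T → r0=0x6e

EXEC = [3,6,9]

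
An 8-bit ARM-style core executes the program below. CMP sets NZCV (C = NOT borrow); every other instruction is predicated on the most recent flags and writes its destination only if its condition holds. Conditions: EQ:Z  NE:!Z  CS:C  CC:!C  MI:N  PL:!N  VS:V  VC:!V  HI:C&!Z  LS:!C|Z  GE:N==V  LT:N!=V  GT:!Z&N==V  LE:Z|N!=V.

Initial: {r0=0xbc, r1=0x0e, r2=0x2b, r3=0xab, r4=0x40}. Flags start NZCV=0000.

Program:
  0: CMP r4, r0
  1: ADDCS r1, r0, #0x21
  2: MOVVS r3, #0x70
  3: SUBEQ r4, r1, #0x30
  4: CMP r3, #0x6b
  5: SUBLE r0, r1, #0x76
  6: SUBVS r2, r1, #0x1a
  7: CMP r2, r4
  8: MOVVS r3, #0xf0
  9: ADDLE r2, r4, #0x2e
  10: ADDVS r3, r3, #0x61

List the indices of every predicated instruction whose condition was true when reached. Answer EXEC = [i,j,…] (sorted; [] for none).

EXEC = [2,9]

[0] flags=1001 → (cmp)
[1] flags=1001 CS?F → skip
[2] flags=1001 VS?T → r3=0x70
[3] flags=1001 EQ?F → skip
[4] flags=0010 → (cmp)
[5] flags=0010 LE?F → skip
[6] flags=0010 VS?F → skip
[7] flags=1000 → (cmp)
[8] flags=1000 VS?F → skip
[9] flags=1000 LE?T → r2=0x6e
[10] flags=1000 VS?F → skip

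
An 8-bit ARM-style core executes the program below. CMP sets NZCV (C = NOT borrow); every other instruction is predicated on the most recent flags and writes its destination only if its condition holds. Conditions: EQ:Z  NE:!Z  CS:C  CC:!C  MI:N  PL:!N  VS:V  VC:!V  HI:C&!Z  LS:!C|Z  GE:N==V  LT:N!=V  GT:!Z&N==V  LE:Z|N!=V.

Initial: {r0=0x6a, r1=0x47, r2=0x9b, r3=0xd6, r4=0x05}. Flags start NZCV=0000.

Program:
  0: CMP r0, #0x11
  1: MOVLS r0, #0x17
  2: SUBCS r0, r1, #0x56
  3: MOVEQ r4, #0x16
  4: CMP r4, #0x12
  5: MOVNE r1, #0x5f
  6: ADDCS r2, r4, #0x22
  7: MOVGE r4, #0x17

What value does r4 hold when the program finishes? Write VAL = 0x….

VAL = 0x05

0: ✓ CMP  NZCV=0010
1: · MOVLS
2: ✓ SUBCS  r0←0xf1
3: · MOVEQ
4: ✓ CMP  NZCV=1000
5: ✓ MOVNE  r1←0x5f
6: · ADDCS
7: · MOVGE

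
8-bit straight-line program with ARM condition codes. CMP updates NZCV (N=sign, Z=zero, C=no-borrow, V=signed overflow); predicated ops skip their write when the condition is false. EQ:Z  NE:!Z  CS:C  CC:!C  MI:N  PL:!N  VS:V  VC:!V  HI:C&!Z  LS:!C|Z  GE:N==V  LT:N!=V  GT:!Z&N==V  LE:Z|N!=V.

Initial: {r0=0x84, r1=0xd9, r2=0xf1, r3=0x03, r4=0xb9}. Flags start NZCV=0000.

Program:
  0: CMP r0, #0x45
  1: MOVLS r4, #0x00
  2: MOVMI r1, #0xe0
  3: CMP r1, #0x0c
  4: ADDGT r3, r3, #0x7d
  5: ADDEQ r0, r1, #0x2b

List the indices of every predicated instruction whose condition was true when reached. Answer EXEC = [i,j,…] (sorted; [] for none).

EXEC = []

[0] flags=0011 → (cmp)
[1] flags=0011 LS?F → skip
[2] flags=0011 MI?F → skip
[3] flags=1010 → (cmp)
[4] flags=1010 GT?F → skip
[5] flags=1010 EQ?F → skip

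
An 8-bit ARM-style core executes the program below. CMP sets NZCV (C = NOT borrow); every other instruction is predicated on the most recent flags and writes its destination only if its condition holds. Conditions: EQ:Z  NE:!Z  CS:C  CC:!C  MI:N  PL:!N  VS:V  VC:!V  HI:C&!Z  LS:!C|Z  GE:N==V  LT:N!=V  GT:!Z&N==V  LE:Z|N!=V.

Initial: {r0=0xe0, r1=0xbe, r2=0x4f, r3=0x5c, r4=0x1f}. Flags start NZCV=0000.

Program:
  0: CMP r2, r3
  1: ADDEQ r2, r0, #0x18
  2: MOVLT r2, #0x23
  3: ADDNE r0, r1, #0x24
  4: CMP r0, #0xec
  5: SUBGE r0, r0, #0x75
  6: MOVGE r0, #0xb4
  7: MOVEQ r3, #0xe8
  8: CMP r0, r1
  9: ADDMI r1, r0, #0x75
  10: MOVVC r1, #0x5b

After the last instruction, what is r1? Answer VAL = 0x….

VAL = 0x5b

[0] flags=1000 → (cmp)
[1] flags=1000 EQ?F → skip
[2] flags=1000 LT?T → r2=0x23
[3] flags=1000 NE?T → r0=0xe2
[4] flags=1000 → (cmp)
[5] flags=1000 GE?F → skip
[6] flags=1000 GE?F → skip
[7] flags=1000 EQ?F → skip
[8] flags=0010 → (cmp)
[9] flags=0010 MI?F → skip
[10] flags=0010 VC?T → r1=0x5b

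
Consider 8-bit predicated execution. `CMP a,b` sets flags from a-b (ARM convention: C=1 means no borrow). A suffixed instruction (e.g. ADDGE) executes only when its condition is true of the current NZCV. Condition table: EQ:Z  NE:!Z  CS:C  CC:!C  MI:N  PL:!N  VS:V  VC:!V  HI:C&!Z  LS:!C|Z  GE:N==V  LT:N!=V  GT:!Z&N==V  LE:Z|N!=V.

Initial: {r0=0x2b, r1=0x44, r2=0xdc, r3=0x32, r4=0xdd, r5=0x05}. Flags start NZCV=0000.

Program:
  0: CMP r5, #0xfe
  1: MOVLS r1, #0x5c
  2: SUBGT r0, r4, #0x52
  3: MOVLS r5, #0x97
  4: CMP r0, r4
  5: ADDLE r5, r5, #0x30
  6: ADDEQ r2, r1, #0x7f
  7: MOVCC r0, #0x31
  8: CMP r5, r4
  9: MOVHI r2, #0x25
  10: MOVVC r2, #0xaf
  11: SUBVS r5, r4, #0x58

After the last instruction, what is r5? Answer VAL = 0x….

VAL = 0xc7

0: ✓ CMP  NZCV=0000
1: ✓ MOVLS  r1←0x5c
2: ✓ SUBGT  r0←0x8b
3: ✓ MOVLS  r5←0x97
4: ✓ CMP  NZCV=1000
5: ✓ ADDLE  r5←0xc7
6: · ADDEQ
7: ✓ MOVCC  r0←0x31
8: ✓ CMP  NZCV=1000
9: · MOVHI
10: ✓ MOVVC  r2←0xaf
11: · SUBVS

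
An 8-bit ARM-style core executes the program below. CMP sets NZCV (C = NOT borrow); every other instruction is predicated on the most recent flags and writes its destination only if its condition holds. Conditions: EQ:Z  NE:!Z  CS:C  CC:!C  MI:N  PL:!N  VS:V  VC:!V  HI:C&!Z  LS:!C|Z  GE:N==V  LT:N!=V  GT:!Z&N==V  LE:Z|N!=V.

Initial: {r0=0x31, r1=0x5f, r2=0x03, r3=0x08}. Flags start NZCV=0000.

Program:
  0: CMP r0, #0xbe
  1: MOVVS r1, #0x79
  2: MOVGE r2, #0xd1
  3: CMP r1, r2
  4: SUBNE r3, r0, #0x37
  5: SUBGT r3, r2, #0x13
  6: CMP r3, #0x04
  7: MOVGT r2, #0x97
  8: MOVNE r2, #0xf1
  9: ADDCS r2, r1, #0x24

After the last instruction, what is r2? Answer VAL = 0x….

VAL = 0x83

[0] flags=0000 → (cmp)
[1] flags=0000 VS?F → skip
[2] flags=0000 GE?T → r2=0xd1
[3] flags=1001 → (cmp)
[4] flags=1001 NE?T → r3=0xfa
[5] flags=1001 GT?T → r3=0xbe
[6] flags=1010 → (cmp)
[7] flags=1010 GT?F → skip
[8] flags=1010 NE?T → r2=0xf1
[9] flags=1010 CS?T → r2=0x83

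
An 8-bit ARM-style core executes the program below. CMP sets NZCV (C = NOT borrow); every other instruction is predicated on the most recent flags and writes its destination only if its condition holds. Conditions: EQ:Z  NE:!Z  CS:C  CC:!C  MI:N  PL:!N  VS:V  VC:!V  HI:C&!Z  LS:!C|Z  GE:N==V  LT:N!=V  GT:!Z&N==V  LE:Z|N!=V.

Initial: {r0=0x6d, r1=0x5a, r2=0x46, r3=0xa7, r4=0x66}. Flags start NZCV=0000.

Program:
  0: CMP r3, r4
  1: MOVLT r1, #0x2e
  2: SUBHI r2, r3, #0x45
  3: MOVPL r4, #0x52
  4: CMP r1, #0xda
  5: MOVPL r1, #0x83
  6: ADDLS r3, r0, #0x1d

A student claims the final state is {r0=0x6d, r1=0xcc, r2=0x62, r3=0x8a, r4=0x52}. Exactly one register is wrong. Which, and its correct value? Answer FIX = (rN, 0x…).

0: ✓ CMP  NZCV=0011
1: ✓ MOVLT  r1←0x2e
2: ✓ SUBHI  r2←0x62
3: ✓ MOVPL  r4←0x52
4: ✓ CMP  NZCV=0000
5: ✓ MOVPL  r1←0x83
6: ✓ ADDLS  r3←0x8a

FIX = (r1, 0x83)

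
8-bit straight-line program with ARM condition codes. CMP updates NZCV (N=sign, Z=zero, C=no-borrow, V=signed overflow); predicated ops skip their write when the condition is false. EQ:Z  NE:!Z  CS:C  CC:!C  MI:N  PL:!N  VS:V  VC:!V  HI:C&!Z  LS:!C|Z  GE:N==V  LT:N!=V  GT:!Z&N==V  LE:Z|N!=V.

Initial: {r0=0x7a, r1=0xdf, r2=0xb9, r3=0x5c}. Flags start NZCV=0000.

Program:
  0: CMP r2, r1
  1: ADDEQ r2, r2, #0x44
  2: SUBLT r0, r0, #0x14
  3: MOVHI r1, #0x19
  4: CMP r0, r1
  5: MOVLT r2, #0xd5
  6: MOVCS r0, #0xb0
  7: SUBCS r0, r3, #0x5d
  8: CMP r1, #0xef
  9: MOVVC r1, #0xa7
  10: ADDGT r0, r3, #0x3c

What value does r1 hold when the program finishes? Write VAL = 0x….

0: ✓ CMP  NZCV=1000
1: · ADDEQ
2: ✓ SUBLT  r0←0x66
3: · MOVHI
4: ✓ CMP  NZCV=1001
5: · MOVLT
6: · MOVCS
7: · SUBCS
8: ✓ CMP  NZCV=1000
9: ✓ MOVVC  r1←0xa7
10: · ADDGT

VAL = 0xa7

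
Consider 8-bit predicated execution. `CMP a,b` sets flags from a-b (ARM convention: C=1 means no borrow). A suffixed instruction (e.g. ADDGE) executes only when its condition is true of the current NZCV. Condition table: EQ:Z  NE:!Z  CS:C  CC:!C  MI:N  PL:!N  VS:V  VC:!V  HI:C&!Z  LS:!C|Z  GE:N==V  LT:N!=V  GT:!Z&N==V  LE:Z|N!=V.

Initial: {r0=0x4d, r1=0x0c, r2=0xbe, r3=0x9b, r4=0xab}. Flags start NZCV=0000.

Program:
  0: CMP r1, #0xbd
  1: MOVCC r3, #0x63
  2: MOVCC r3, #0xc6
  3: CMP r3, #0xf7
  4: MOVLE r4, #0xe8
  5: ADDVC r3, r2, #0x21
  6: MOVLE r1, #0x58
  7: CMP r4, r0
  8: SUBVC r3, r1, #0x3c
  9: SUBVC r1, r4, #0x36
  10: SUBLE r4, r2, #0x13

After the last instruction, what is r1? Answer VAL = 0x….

VAL = 0xb2

0: ✓ CMP  NZCV=0000
1: ✓ MOVCC  r3←0x63
2: ✓ MOVCC  r3←0xc6
3: ✓ CMP  NZCV=1000
4: ✓ MOVLE  r4←0xe8
5: ✓ ADDVC  r3←0xdf
6: ✓ MOVLE  r1←0x58
7: ✓ CMP  NZCV=1010
8: ✓ SUBVC  r3←0x1c
9: ✓ SUBVC  r1←0xb2
10: ✓ SUBLE  r4←0xab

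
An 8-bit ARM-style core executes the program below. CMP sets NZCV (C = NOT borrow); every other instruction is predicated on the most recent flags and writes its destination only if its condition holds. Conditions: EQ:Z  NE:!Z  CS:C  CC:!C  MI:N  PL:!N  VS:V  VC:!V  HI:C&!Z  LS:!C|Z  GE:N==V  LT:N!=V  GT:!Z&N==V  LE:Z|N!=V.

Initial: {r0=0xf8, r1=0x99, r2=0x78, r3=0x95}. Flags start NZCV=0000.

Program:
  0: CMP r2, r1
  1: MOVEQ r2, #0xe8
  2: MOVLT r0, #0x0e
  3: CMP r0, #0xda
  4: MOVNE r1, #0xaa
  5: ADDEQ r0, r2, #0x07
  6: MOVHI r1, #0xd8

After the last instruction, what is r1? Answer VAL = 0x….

VAL = 0xd8

[0] flags=1001 → (cmp)
[1] flags=1001 EQ?F → skip
[2] flags=1001 LT?F → skip
[3] flags=0010 → (cmp)
[4] flags=0010 NE?T → r1=0xaa
[5] flags=0010 EQ?F → skip
[6] flags=0010 HI?T → r1=0xd8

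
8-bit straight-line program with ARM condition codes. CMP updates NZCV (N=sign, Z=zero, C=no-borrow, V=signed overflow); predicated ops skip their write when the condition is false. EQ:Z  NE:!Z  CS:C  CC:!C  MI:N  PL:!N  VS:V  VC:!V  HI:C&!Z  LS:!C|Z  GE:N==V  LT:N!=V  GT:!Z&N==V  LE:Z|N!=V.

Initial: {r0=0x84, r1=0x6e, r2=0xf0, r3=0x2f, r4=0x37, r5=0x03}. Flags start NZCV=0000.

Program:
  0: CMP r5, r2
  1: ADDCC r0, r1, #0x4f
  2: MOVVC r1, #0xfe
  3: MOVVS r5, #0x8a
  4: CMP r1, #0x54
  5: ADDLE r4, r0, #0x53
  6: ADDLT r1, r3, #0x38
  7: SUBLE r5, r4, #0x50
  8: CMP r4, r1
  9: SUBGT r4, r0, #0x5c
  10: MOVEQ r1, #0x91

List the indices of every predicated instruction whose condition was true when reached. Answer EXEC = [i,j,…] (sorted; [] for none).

EXEC = [1,2,5,6,7]

[0] flags=0000 → (cmp)
[1] flags=0000 CC?T → r0=0xbd
[2] flags=0000 VC?T → r1=0xfe
[3] flags=0000 VS?F → skip
[4] flags=1010 → (cmp)
[5] flags=1010 LE?T → r4=0x10
[6] flags=1010 LT?T → r1=0x67
[7] flags=1010 LE?T → r5=0xc0
[8] flags=1000 → (cmp)
[9] flags=1000 GT?F → skip
[10] flags=1000 EQ?F → skip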